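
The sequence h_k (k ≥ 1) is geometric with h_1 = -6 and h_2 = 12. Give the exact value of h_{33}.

-25769803776

Common ratio r = -2.
h_k = (-6)·(-2)^(k-1).
h_{33} = (-6)·(-2)^32 = -25769803776.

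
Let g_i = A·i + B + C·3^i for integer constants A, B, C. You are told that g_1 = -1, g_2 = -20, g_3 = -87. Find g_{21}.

At i = 1, 2, 3: A + B + 3C = -1; 2A + B + 9C = -20; 3A + B + 27C = -87.
Subtracting the first from the second: A + 6C = -19.
Subtracting the second from the third: A + 18C = -67.
Solving: C = -4, A = 5, then B = 6.
Hence g_{21} = 5·21 + 6 + (-4)·10460353203 = -41841412701.

-41841412701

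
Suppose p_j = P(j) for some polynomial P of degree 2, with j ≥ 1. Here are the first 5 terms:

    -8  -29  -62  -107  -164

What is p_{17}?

-1784

1st diffs: -21, -33, -45, -57.
2nd diffs: -12, -12, -12 (constant).
Newton forward-difference form: p_j = -8 + (-21)·C(j-1,1) + (-12)·C(j-1,2).
At j = 17: j-1 = 16, so p_{17} = -8 - 336 - 1440 = -1784.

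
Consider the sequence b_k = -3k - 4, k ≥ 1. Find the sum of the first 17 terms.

-527

Over k = 1..17: Σk = 153.
Total = (-3)·153 + (-4)·17 = -527.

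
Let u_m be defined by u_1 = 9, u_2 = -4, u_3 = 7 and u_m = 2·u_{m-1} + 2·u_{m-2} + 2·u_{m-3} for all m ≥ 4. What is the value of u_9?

4212

Step forward from the initial values:
u_4 = 24  u_5 = 54  u_6 = 170  u_7 = 496  u_8 = 1440  u_9 = 4212.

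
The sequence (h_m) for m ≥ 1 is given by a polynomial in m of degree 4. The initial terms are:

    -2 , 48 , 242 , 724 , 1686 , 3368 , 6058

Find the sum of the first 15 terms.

411444

1st diffs: 50, 194, 482, 962, 1682, 2690.
2nd diffs: 144, 288, 480, 720, 1008.
3rd diffs: 144, 192, 240, 288.
4th diffs: 48, 48, 48 (constant).
So h_m = 2m^4 + 4m^3 - 2m^2 - 2m - 4.
Continuing: …, 10092, 15854, 23776, 34338, …, h_{15} = 114266.
Summing m = 1..15 (15 terms) gives 411444.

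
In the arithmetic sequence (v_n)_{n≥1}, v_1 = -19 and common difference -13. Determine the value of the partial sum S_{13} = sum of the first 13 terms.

-1261

v_n = -19 + (n - 1)·(-13).
v_{13} = -175; S = 13·(-19 + (-175))/2 = -1261.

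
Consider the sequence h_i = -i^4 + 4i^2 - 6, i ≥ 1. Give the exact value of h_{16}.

-64518

h_{16} = -1·16^4 + 4·16^2 - 6 = -64518.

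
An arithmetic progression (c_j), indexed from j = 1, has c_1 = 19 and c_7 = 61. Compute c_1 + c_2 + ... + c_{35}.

Common difference d = (61 - 19) / (7 - 1) = 7.
c_j = 19 + (j - 1)·7.
c_{35} = 257; S = 35·(19 + 257)/2 = 4830.

4830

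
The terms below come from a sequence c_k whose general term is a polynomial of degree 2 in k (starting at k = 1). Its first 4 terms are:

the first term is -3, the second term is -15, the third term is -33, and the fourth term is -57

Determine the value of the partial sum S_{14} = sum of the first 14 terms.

-3318

1st diffs: -12, -18, -24.
2nd diffs: -6, -6 (constant).
So c_k = -3k^2 - 3k + 3.
Continuing: …, -87, -123, -165, -213, …, c_{14} = -627.
Summing k = 1..14 (14 terms) gives -3318.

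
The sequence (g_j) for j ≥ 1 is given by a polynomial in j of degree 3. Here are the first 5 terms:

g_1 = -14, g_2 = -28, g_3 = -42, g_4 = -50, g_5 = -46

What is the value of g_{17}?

3122

1st diffs: -14, -14, -8, 4.
2nd diffs: 0, 6, 12.
3rd diffs: 6, 6 (constant).
Newton forward-difference form: g_j = -14 + (-14)·C(j-1,1) + 6·C(j-1,3).
At j = 17: j-1 = 16, so g_{17} = -14 - 224 + 3360 = 3122.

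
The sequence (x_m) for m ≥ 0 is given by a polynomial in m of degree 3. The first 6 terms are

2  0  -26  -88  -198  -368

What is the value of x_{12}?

-4246

1st diffs: -2, -26, -62, -110, -170.
2nd diffs: -24, -36, -48, -60.
3rd diffs: -12, -12, -12 (constant).
Newton forward-difference form: x_m = 2 + (-2)·C(m,1) + (-24)·C(m,2) + (-12)·C(m,3).
At m = 12: m = 12, so x_{12} = 2 - 24 - 1584 - 2640 = -4246.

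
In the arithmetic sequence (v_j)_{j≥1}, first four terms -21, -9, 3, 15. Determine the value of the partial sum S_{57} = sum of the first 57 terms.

Common difference d = 12.
v_j = -21 + (j - 1)·12.
v_{57} = 651; S = 57·(-21 + 651)/2 = 17955.

17955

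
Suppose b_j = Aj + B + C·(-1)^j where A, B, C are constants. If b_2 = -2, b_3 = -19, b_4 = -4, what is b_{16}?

-16

Plug in j = 2, 3, 4: 2A + B + C = -2; 3A + B - C = -19; 4A + B + C = -4.
Subtracting the first from the second: A - 2C = -17.
Subtracting the second from the third: A + 2C = 15.
Solving: C = 8, A = -1, then B = -8.
Hence b_{16} = -1·16 + (-8) + 8·1 = -16.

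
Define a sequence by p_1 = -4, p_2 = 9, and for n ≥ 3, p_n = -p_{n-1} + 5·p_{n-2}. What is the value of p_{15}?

Iterate the recurrence:
p_3 = -29; p_4 = 74; p_5 = -219; …; p_{12} = 282409; p_{13} = -789604; p_{14} = 2201649; p_{15} = -6149669.

-6149669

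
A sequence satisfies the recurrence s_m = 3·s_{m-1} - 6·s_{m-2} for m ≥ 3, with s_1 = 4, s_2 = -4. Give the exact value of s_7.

1404

Iterate the recurrence:
s_3 = -36, s_4 = -84, s_5 = -36, s_6 = 396, s_7 = 1404.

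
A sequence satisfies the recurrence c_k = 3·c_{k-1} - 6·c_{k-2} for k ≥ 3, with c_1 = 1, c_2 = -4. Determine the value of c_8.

Step forward from the initial values:
c_3 = -18, c_4 = -30, c_5 = 18, c_6 = 234, c_7 = 594, c_8 = 378.

378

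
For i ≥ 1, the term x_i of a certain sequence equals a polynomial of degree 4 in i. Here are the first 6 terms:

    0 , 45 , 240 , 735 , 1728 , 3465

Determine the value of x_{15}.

116928

1st diffs: 45, 195, 495, 993, 1737.
2nd diffs: 150, 300, 498, 744.
3rd diffs: 150, 198, 246.
4th diffs: 48, 48 (constant).
Newton forward-difference form: x_i = 45·C(i-1,1) + 150·C(i-1,2) + 150·C(i-1,3) + 48·C(i-1,4).
At i = 15: i-1 = 14, so x_{15} = 630 + 13650 + 54600 + 48048 = 116928.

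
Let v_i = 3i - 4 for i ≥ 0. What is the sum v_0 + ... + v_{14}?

Over i = 0..14: Σi = 105.
Total = (3)·105 + (-4)·15 = 255.

255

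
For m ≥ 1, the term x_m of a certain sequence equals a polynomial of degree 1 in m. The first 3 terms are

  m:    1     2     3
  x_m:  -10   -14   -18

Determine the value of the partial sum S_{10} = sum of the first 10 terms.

1st diffs: -4, -4 (constant).
So x_m = -4m - 6.
Continuing: …, -22, -26, -30, -34, …, x_{10} = -46.
Summing m = 1..10 (10 terms) gives -280.

-280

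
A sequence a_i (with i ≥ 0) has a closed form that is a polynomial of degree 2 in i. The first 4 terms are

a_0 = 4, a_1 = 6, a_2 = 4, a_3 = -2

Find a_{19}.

1st diffs: 2, -2, -6.
2nd diffs: -4, -4 (constant).
So a_i = -2i^2 + 4i + 4.
Evaluating at i = 19 gives a_{19} = -642.

-642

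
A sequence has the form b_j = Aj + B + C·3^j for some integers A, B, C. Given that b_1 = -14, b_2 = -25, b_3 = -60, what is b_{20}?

Write the equations: A + B + 3C = -14; 2A + B + 9C = -25; 3A + B + 27C = -60.
Subtracting the first from the second: A + 6C = -11.
Subtracting the second from the third: A + 18C = -35.
Solving: C = -2, A = 1, then B = -9.
So b_j = 1·j + (-9) + (-2)·3^j; at j=20 this is -6973568791.

-6973568791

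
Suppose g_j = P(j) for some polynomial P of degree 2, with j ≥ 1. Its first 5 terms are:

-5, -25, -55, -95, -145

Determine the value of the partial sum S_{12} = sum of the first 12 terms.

1st diffs: -20, -30, -40, -50.
2nd diffs: -10, -10, -10 (constant).
So g_j = -5j^2 - 5j + 5.
Continuing: …, -205, -275, -355, -445, …, g_{12} = -775.
Summing j = 1..12 (12 terms) gives -3580.

-3580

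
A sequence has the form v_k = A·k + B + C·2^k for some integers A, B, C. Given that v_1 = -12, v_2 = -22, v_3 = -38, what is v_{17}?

The three given values yield: A + B + 2C = -12; 2A + B + 4C = -22; 3A + B + 8C = -38.
Subtracting the first from the second: A + 2C = -10.
Subtracting the second from the third: A + 4C = -16.
Solving: C = -3, A = -4, then B = -2.
Therefore v_{17} = -68 + (-2) + (-3)·131072 = -393286.

-393286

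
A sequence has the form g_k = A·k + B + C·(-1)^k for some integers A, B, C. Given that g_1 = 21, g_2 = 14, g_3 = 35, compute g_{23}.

Write the equations: A + B - C = 21; 2A + B + C = 14; 3A + B - C = 35.
Subtracting the first from the second: A + 2C = -7.
Subtracting the second from the third: A - 2C = 21.
Solving: C = -7, A = 7, then B = 7.
Hence g_{23} = 7·23 + 7 + (-7)·(-1) = 175.

175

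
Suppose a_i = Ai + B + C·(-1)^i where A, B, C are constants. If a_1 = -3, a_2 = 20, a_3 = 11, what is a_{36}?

258

Plug in i = 1, 2, 3: A + B - C = -3; 2A + B + C = 20; 3A + B - C = 11.
Subtracting the first from the second: A + 2C = 23.
Subtracting the second from the third: A - 2C = -9.
Solving: C = 8, A = 7, then B = -2.
Therefore a_{36} = 252 + (-2) + 8·1 = 258.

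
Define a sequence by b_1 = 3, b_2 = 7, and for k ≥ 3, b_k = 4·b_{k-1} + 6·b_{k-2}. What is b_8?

161992

Compute successive terms:
b_3 = 46  b_4 = 226  b_5 = 1180  b_6 = 6076  b_7 = 31384  b_8 = 161992.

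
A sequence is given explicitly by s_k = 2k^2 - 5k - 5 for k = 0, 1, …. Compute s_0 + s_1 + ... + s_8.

Over k = 0..8: Σk = 36, Σk² = 204.
Total = (2)·204 + (-5)·36 + (-5)·9 = 183.

183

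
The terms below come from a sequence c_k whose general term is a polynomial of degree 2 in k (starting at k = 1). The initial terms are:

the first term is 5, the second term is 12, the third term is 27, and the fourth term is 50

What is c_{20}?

1st diffs: 7, 15, 23.
2nd diffs: 8, 8 (constant).
Newton forward-difference form: c_k = 5 + 7·C(k-1,1) + 8·C(k-1,2).
At k = 20: k-1 = 19, so c_{20} = 5 + 133 + 1368 = 1506.

1506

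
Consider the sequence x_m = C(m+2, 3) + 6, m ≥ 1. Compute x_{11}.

292

C(13, 3) = 286, so x_{11} = 292.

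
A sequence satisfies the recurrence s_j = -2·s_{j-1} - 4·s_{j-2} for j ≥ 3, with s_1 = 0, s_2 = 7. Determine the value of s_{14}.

Applying the relation repeatedly:
s_3 = -14; s_4 = 0; s_5 = 56; …; s_{11} = 3584; s_{12} = -7168; s_{13} = 0; s_{14} = 28672.

28672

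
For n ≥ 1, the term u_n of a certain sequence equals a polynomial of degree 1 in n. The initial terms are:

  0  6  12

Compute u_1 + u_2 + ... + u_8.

1st diffs: 6, 6 (constant).
So u_n = 6n - 6.
Continuing: …, 18, 24, 30, 36, …, u_8 = 42.
Summing n = 1..8 (8 terms) gives 168.

168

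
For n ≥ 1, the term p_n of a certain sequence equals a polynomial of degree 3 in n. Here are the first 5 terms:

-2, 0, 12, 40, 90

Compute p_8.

432

1st diffs: 2, 12, 28, 50.
2nd diffs: 10, 16, 22.
3rd diffs: 6, 6 (constant).
So p_n = n^3 - n^2 - 2n.
Evaluating at n = 8 gives p_8 = 432.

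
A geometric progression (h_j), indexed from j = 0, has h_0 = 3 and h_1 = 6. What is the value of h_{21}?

Common ratio r = 2.
h_j = 3·2^(j-0).
h_{21} = 3·2^21 = 6291456.

6291456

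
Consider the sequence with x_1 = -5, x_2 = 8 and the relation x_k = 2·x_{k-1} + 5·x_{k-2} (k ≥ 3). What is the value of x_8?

962

x_3 = -9;  x_4 = 22;  x_5 = -1;  x_6 = 108;  x_7 = 211;  x_8 = 962.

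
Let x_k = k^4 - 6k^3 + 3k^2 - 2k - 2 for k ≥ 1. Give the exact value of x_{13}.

15858

x_{13} = 1·13^4 - 6·13^3 + 3·13^2 - 2·13 - 2 = 15858.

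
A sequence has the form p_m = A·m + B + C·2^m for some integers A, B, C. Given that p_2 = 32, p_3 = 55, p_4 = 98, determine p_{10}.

5156

Plug in m = 2, 3, 4: 2A + B + 4C = 32; 3A + B + 8C = 55; 4A + B + 16C = 98.
Subtracting the first from the second: A + 4C = 23.
Subtracting the second from the third: A + 8C = 43.
Solving: C = 5, A = 3, then B = 6.
Hence p_{10} = 3·10 + 6 + 5·1024 = 5156.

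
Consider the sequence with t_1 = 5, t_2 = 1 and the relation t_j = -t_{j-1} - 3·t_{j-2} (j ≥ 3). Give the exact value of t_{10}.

Applying the relation repeatedly:
t_3 = -16; t_4 = 13; t_5 = 35; t_6 = -74; t_7 = -31; t_8 = 253; t_9 = -160; t_{10} = -599.

-599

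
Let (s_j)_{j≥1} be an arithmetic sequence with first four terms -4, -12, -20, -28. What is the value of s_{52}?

-412

Common difference d = -8.
s_j = -4 + (j - 1)·(-8).
s_{52} = -4 + 51·(-8) = -412.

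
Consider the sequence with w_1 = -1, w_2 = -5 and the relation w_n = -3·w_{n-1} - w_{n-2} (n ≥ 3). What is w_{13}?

249551

Step forward from the initial values:
w_3 = 16;  w_4 = -43;  w_5 = 113;  …;  w_{10} = -13907;  w_{11} = 36409;  w_{12} = -95320;  w_{13} = 249551.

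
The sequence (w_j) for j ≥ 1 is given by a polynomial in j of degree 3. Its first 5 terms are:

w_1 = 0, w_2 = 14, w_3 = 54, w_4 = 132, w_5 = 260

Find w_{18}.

11934

1st diffs: 14, 40, 78, 128.
2nd diffs: 26, 38, 50.
3rd diffs: 12, 12 (constant).
Newton forward-difference form: w_j = 14·C(j-1,1) + 26·C(j-1,2) + 12·C(j-1,3).
At j = 18: j-1 = 17, so w_{18} = 238 + 3536 + 8160 = 11934.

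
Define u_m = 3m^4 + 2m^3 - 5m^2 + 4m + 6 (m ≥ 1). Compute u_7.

u_7 = 3·7^4 + 2·7^3 - 5·7^2 + 4·7 + 6 = 7678.

7678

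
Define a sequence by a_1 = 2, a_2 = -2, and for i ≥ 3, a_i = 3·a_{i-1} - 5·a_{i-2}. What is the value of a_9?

Step forward from the initial values:
a_3 = -16, a_4 = -38, a_5 = -34, a_6 = 88, a_7 = 434, a_8 = 862, a_9 = 416.

416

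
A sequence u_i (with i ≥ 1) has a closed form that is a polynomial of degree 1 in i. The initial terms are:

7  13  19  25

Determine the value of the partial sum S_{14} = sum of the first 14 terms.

1st diffs: 6, 6, 6 (constant).
So u_i = 6i + 1.
Continuing: …, 31, 37, 43, 49, …, u_{14} = 85.
Summing i = 1..14 (14 terms) gives 644.

644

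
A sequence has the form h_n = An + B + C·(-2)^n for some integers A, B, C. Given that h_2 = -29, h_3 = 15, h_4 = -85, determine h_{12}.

The three given values yield: 2A + B + 4C = -29; 3A + B - 8C = 15; 4A + B + 16C = -85.
Subtracting the first from the second: A - 12C = 44.
Subtracting the second from the third: A + 24C = -100.
Solving: C = -4, A = -4, then B = -5.
Therefore h_{12} = -48 + (-5) + (-4)·4096 = -16437.

-16437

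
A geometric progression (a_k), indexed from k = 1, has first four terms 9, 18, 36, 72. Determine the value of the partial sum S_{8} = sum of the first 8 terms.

2295

Common ratio r = 2.
a_k = 9·2^(k-1).
S = 9·(2^8 - 1)/(2 - 1) = 9·(256 - 1)/(1) = 2295.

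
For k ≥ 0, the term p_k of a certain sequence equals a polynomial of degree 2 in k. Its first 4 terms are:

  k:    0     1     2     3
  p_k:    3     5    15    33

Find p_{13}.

653

1st diffs: 2, 10, 18.
2nd diffs: 8, 8 (constant).
Newton forward-difference form: p_k = 3 + 2·C(k,1) + 8·C(k,2).
At k = 13: k = 13, so p_{13} = 3 + 26 + 624 = 653.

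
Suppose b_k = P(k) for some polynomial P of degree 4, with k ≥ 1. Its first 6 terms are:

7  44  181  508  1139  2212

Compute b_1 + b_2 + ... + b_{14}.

1st diffs: 37, 137, 327, 631, 1073.
2nd diffs: 100, 190, 304, 442.
3rd diffs: 90, 114, 138.
4th diffs: 24, 24 (constant).
So b_k = k^4 + 5k^3 - 5k^2 + 2k + 4.
Continuing: …, 3889, 6356, 9823, 14524, …, b_{14} = 51188.
Summing k = 1..14 (14 terms) gives 178003.

178003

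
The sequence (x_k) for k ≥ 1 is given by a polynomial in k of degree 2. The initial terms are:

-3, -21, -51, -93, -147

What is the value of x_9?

-483

1st diffs: -18, -30, -42, -54.
2nd diffs: -12, -12, -12 (constant).
So x_k = -6k^2 + 3.
Evaluating at k = 9 gives x_9 = -483.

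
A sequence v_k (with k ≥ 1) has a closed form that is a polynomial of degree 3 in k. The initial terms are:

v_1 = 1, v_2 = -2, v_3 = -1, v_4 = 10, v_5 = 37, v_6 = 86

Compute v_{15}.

2507

1st diffs: -3, 1, 11, 27, 49.
2nd diffs: 4, 10, 16, 22.
3rd diffs: 6, 6, 6 (constant).
So v_k = k^3 - 4k^2 + 2k + 2.
Evaluating at k = 15 gives v_{15} = 2507.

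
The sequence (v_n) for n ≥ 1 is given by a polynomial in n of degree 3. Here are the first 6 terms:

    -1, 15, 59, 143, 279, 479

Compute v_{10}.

2159

1st diffs: 16, 44, 84, 136, 200.
2nd diffs: 28, 40, 52, 64.
3rd diffs: 12, 12, 12 (constant).
Newton forward-difference form: v_n = -1 + 16·C(n-1,1) + 28·C(n-1,2) + 12·C(n-1,3).
At n = 10: n-1 = 9, so v_{10} = -1 + 144 + 1008 + 1008 = 2159.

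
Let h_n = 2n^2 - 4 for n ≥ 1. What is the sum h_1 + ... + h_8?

Over n = 1..8: Σn = 36, Σn² = 204.
Total = (2)·204 + (-4)·8 = 376.

376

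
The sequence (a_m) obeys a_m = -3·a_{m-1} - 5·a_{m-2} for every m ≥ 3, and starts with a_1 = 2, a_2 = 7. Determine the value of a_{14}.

-199433

Iterate the recurrence:
a_3 = -31, a_4 = 58, a_5 = -19, …, a_{11} = -19531, a_{12} = 23383, a_{13} = 27506, a_{14} = -199433.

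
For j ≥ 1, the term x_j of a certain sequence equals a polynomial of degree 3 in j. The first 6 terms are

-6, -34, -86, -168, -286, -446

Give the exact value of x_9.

1st diffs: -28, -52, -82, -118, -160.
2nd diffs: -24, -30, -36, -42.
3rd diffs: -6, -6, -6 (constant).
Newton forward-difference form: x_j = -6 + (-28)·C(j-1,1) + (-24)·C(j-1,2) + (-6)·C(j-1,3).
At j = 9: j-1 = 8, so x_9 = -6 - 224 - 672 - 336 = -1238.

-1238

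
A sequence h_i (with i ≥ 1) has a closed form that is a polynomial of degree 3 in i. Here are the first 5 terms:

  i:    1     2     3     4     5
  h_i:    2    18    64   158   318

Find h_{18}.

16594

1st diffs: 16, 46, 94, 160.
2nd diffs: 30, 48, 66.
3rd diffs: 18, 18 (constant).
Newton forward-difference form: h_i = 2 + 16·C(i-1,1) + 30·C(i-1,2) + 18·C(i-1,3).
At i = 18: i-1 = 17, so h_{18} = 2 + 272 + 4080 + 12240 = 16594.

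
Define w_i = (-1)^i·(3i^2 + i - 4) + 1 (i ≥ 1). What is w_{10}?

307

(-1)^10 = 1; 3i^2 + i - 4 at i=10 is 306; so w_{10} = 307.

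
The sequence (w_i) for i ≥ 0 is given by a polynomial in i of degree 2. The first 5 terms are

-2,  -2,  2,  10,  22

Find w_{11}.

218

1st diffs: 0, 4, 8, 12.
2nd diffs: 4, 4, 4 (constant).
Newton forward-difference form: w_i = -2 + 4·C(i,2).
At i = 11: i = 11, so w_{11} = -2 + 220 = 218.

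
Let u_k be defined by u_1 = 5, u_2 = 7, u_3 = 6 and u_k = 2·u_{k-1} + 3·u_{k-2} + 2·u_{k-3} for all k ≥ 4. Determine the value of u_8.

Compute successive terms:
u_4 = 43; u_5 = 118; u_6 = 377; u_7 = 1194; u_8 = 3755.

3755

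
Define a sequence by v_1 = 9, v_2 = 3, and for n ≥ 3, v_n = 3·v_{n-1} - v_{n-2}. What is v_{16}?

Step forward from the initial values:
v_3 = 0  v_4 = -3  v_5 = -9  …  v_{13} = -20295  v_{14} = -53133  v_{15} = -139104  v_{16} = -364179.

-364179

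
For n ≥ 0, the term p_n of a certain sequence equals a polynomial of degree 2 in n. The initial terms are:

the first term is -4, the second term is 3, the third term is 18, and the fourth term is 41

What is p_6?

158

1st diffs: 7, 15, 23.
2nd diffs: 8, 8 (constant).
So p_n = 4n^2 + 3n - 4.
Evaluating at n = 6 gives p_6 = 158.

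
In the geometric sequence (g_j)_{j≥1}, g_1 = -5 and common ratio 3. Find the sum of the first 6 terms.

g_j = (-5)·3^(j-1).
S = (-5)·(3^6 - 1)/(3 - 1) = (-5)·(729 - 1)/(2) = -1820.

-1820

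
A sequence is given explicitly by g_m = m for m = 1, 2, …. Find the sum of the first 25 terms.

325

Over m = 1..25: Σm = 325.
Total = (1)·325 = 325.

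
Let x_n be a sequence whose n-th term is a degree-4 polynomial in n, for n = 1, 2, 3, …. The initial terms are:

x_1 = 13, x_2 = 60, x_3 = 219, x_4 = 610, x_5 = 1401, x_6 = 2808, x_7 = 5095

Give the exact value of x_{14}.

78000

1st diffs: 47, 159, 391, 791, 1407, 2287.
2nd diffs: 112, 232, 400, 616, 880.
3rd diffs: 120, 168, 216, 264.
4th diffs: 48, 48, 48 (constant).
So x_n = 2n^4 + 6n^2 - n + 6.
Evaluating at n = 14 gives x_{14} = 78000.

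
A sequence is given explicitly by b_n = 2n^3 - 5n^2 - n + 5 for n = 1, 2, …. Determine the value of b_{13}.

3541

b_{13} = 2·13^3 - 5·13^2 - 1·13 + 5 = 3541.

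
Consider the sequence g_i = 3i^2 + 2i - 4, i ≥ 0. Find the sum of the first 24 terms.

Over i = 0..23: Σi = 276, Σi² = 4324.
Total = (3)·4324 + (2)·276 + (-4)·24 = 13428.

13428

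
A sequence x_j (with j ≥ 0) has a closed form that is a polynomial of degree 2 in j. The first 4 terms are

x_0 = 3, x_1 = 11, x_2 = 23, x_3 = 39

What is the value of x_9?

219

1st diffs: 8, 12, 16.
2nd diffs: 4, 4 (constant).
Newton forward-difference form: x_j = 3 + 8·C(j,1) + 4·C(j,2).
At j = 9: j = 9, so x_9 = 3 + 72 + 144 = 219.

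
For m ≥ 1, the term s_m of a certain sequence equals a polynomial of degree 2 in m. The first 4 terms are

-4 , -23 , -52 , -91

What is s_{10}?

-535

1st diffs: -19, -29, -39.
2nd diffs: -10, -10 (constant).
Newton forward-difference form: s_m = -4 + (-19)·C(m-1,1) + (-10)·C(m-1,2).
At m = 10: m-1 = 9, so s_{10} = -4 - 171 - 360 = -535.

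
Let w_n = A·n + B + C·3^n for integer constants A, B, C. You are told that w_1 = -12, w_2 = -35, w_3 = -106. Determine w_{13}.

-6377280

At n = 1, 2, 3: A + B + 3C = -12; 2A + B + 9C = -35; 3A + B + 27C = -106.
Subtracting the first from the second: A + 6C = -23.
Subtracting the second from the third: A + 18C = -71.
Solving: C = -4, A = 1, then B = -1.
Hence w_{13} = 1·13 + (-1) + (-4)·1594323 = -6377280.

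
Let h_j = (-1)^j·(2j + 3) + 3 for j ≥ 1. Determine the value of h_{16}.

38

(-1)^16 = 1; 2j + 3 at j=16 is 35; so h_{16} = 38.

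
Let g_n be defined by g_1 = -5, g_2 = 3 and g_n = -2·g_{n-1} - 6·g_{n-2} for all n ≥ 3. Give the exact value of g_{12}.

g_3 = 24, g_4 = -66, g_5 = -12, g_6 = 420, g_7 = -768, g_8 = -984, g_9 = 6576, g_{10} = -7248, g_{11} = -24960, g_{12} = 93408.

93408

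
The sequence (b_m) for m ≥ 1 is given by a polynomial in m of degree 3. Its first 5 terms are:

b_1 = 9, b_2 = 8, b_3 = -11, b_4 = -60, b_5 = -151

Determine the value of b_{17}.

1st diffs: -1, -19, -49, -91.
2nd diffs: -18, -30, -42.
3rd diffs: -12, -12 (constant).
So b_m = -2m^3 + 3m^2 + 4m + 4.
Evaluating at m = 17 gives b_{17} = -8887.

-8887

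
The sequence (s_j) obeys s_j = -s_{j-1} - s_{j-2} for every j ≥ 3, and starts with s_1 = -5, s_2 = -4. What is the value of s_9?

Iterate the recurrence:
s_3 = 9;  s_4 = -5;  s_5 = -4;  s_6 = 9;  s_7 = -5;  s_8 = -4;  s_9 = 9.

9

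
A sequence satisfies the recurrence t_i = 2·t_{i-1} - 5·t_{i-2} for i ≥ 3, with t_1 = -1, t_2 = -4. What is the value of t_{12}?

Applying the relation repeatedly:
t_3 = -3, t_4 = 14, t_5 = 43, t_6 = 16, t_7 = -183, t_8 = -446, t_9 = 23, t_{10} = 2276, t_{11} = 4437, t_{12} = -2506.

-2506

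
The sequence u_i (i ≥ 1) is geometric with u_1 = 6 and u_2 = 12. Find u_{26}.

Common ratio r = 2.
u_i = 6·2^(i-1).
u_{26} = 6·2^25 = 201326592.

201326592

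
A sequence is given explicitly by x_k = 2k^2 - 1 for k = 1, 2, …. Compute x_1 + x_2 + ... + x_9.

561

Over k = 1..9: Σk = 45, Σk² = 285.
Total = (2)·285 + (-1)·9 = 561.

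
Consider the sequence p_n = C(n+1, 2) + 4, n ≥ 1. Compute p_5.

19

C(6, 2) = 15, so p_5 = 19.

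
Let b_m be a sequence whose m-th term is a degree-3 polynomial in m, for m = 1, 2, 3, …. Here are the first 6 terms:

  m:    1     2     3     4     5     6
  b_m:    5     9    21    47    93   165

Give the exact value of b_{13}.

1901

1st diffs: 4, 12, 26, 46, 72.
2nd diffs: 8, 14, 20, 26.
3rd diffs: 6, 6, 6 (constant).
Newton forward-difference form: b_m = 5 + 4·C(m-1,1) + 8·C(m-1,2) + 6·C(m-1,3).
At m = 13: m-1 = 12, so b_{13} = 5 + 48 + 528 + 1320 = 1901.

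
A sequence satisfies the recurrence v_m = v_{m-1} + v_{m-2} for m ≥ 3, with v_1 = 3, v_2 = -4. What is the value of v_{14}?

-500

v_3 = -1; v_4 = -5; v_5 = -6; …; v_{11} = -118; v_{12} = -191; v_{13} = -309; v_{14} = -500.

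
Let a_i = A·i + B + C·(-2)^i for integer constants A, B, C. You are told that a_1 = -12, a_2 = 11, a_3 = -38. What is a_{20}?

At i = 1, 2, 3: A + B - 2C = -12; 2A + B + 4C = 11; 3A + B - 8C = -38.
Subtracting the first from the second: A + 6C = 23.
Subtracting the second from the third: A - 12C = -49.
Solving: C = 4, A = -1, then B = -3.
Hence a_{20} = -1·20 + (-3) + 4·1048576 = 4194281.

4194281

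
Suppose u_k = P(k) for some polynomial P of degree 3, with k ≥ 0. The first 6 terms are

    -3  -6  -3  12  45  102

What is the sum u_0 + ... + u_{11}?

4056

1st diffs: -3, 3, 15, 33, 57.
2nd diffs: 6, 12, 18, 24.
3rd diffs: 6, 6, 6 (constant).
Newton forward-difference form: u_k = -3 + (-3)·C(k,1) + 6·C(k,2) + 6·C(k,3).
Continuing: …, 189, 312, 477, 690, …, u_{11} = 1284.
Summing k = 0..11 (12 terms) gives 4056.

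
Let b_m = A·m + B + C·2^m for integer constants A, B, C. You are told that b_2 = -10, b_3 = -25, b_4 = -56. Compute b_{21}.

-8388583

The three given values yield: 2A + B + 4C = -10; 3A + B + 8C = -25; 4A + B + 16C = -56.
Subtracting the first from the second: A + 4C = -15.
Subtracting the second from the third: A + 8C = -31.
Solving: C = -4, A = 1, then B = 4.
Hence b_{21} = 1·21 + 4 + (-4)·2097152 = -8388583.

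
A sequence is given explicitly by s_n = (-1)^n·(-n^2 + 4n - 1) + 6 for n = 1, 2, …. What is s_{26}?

(-1)^26 = 1; -n^2 + 4n - 1 at n=26 is -573; so s_{26} = -567.

-567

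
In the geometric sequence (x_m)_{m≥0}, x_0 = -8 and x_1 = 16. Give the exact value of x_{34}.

-137438953472

Common ratio r = -2.
x_m = (-8)·(-2)^(m-0).
x_{34} = (-8)·(-2)^34 = -137438953472.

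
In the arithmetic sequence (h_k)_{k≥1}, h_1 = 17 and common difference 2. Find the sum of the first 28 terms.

h_k = 17 + (k - 1)·2.
h_{28} = 71; S = 28·(17 + 71)/2 = 1232.

1232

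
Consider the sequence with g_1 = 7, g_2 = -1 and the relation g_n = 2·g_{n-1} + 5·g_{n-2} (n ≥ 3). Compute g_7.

3193

Applying the relation repeatedly:
g_3 = 33, g_4 = 61, g_5 = 287, g_6 = 879, g_7 = 3193.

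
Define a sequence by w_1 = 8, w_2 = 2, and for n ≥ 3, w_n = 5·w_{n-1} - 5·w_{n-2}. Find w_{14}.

-73718750

Step forward from the initial values:
w_3 = -30, w_4 = -160, w_5 = -650, …, w_{11} = -1556250, w_{12} = -5631250, w_{13} = -20375000, w_{14} = -73718750.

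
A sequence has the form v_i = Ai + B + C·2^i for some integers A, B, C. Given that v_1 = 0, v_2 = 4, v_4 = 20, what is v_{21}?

Plug in i = 1, 2, 4: A + B + 2C = 0; 2A + B + 4C = 4; 4A + B + 16C = 20.
Subtracting the first from the second: A + 2C = 4.
Subtracting the second from the third: 2A + 12C = 16.
Solving: C = 1, A = 2, then B = -4.
Therefore v_{21} = 42 + (-4) + 1·2097152 = 2097190.

2097190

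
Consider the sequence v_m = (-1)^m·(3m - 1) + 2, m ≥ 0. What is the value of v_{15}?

(-1)^15 = -1; 3m - 1 at m=15 is 44; so v_{15} = -42.

-42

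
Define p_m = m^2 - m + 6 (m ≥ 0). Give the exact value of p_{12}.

p_{12} = 1·12^2 - 1·12 + 6 = 138.

138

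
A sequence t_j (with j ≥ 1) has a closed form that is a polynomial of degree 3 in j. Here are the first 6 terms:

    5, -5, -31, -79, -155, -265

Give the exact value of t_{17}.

1st diffs: -10, -26, -48, -76, -110.
2nd diffs: -16, -22, -28, -34.
3rd diffs: -6, -6, -6 (constant).
Newton forward-difference form: t_j = 5 + (-10)·C(j-1,1) + (-16)·C(j-1,2) + (-6)·C(j-1,3).
At j = 17: j-1 = 16, so t_{17} = 5 - 160 - 1920 - 3360 = -5435.

-5435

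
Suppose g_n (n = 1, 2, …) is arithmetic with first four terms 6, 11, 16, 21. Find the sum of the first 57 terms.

8322

Common difference d = 5.
g_n = 6 + (n - 1)·5.
g_{57} = 286; S = 57·(6 + 286)/2 = 8322.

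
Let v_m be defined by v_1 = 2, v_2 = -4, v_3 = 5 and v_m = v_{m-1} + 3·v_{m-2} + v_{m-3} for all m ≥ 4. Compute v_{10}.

44

Compute successive terms:
v_4 = -5;  v_5 = 6;  v_6 = -4;  v_7 = 9;  v_8 = 3;  v_9 = 26;  v_{10} = 44.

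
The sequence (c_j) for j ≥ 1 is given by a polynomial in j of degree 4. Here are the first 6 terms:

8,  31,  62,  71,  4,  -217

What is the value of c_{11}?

1st diffs: 23, 31, 9, -67, -221.
2nd diffs: 8, -22, -76, -154.
3rd diffs: -30, -54, -78.
4th diffs: -24, -24 (constant).
Newton forward-difference form: c_j = 8 + 23·C(j-1,1) + 8·C(j-1,2) + (-30)·C(j-1,3) + (-24)·C(j-1,4).
At j = 11: j-1 = 10, so c_{11} = 8 + 230 + 360 - 3600 - 5040 = -8042.

-8042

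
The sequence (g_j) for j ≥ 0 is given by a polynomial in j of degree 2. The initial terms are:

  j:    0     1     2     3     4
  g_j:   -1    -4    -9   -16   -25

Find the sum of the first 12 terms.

1st diffs: -3, -5, -7, -9.
2nd diffs: -2, -2, -2 (constant).
Newton forward-difference form: g_j = -1 + (-3)·C(j,1) + (-2)·C(j,2).
Continuing: …, -36, -49, -64, -81, …, g_{11} = -144.
Summing j = 0..11 (12 terms) gives -650.

-650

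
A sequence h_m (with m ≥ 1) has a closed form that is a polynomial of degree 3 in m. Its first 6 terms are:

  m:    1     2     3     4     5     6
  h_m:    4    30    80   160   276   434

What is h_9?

1st diffs: 26, 50, 80, 116, 158.
2nd diffs: 24, 30, 36, 42.
3rd diffs: 6, 6, 6 (constant).
So h_m = m^3 + 6m^2 + m - 4.
Evaluating at m = 9 gives h_9 = 1220.

1220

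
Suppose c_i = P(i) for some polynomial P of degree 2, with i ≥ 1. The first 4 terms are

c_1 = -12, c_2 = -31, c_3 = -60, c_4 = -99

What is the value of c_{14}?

-1039

1st diffs: -19, -29, -39.
2nd diffs: -10, -10 (constant).
So c_i = -5i^2 - 4i - 3.
Evaluating at i = 14 gives c_{14} = -1039.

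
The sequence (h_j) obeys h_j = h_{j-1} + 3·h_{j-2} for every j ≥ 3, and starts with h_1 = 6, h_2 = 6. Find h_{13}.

Compute successive terms:
h_3 = 24; h_4 = 42; h_5 = 114; …; h_{10} = 6954; h_{11} = 16098; h_{12} = 36960; h_{13} = 85254.

85254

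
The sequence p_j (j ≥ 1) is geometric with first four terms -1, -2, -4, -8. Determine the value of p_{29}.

-268435456

Common ratio r = 2.
p_j = (-1)·2^(j-1).
p_{29} = (-1)·2^28 = -268435456.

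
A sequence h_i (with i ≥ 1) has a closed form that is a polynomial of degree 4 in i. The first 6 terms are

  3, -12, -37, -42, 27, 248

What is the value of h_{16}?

1st diffs: -15, -25, -5, 69, 221.
2nd diffs: -10, 20, 74, 152.
3rd diffs: 30, 54, 78.
4th diffs: 24, 24 (constant).
Newton forward-difference form: h_i = 3 + (-15)·C(i-1,1) + (-10)·C(i-1,2) + 30·C(i-1,3) + 24·C(i-1,4).
At i = 16: i-1 = 15, so h_{16} = 3 - 225 - 1050 + 13650 + 32760 = 45138.

45138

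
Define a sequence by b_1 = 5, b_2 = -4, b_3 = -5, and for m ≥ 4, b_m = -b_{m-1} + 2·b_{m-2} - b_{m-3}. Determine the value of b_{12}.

-1142

b_4 = -8;  b_5 = 2;  b_6 = -13;  b_7 = 25;  b_8 = -53;  b_9 = 116;  b_{10} = -247;  b_{11} = 532;  b_{12} = -1142.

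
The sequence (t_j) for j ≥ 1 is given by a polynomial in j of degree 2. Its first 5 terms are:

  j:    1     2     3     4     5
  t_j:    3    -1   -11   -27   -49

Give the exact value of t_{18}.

-881

1st diffs: -4, -10, -16, -22.
2nd diffs: -6, -6, -6 (constant).
Newton forward-difference form: t_j = 3 + (-4)·C(j-1,1) + (-6)·C(j-1,2).
At j = 18: j-1 = 17, so t_{18} = 3 - 68 - 816 = -881.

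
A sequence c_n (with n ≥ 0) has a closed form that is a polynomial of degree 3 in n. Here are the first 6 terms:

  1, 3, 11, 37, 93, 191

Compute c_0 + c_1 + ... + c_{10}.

1st diffs: 2, 8, 26, 56, 98.
2nd diffs: 6, 18, 30, 42.
3rd diffs: 12, 12, 12 (constant).
So c_n = 2n^3 - 3n^2 + 3n + 1.
Continuing: …, 343, 561, 857, 1243, …, c_{10} = 1731.
Summing n = 0..10 (11 terms) gives 5071.

5071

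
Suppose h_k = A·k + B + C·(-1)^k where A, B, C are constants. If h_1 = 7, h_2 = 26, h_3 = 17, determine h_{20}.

116

Plug in k = 1, 2, 3: A + B - C = 7; 2A + B + C = 26; 3A + B - C = 17.
Subtracting the first from the second: A + 2C = 19.
Subtracting the second from the third: A - 2C = -9.
Solving: C = 7, A = 5, then B = 9.
Hence h_{20} = 5·20 + 9 + 7·1 = 116.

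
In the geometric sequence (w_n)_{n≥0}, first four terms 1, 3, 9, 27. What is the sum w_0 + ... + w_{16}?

Common ratio r = 3.
w_n = 1·3^(n-0).
S = 1·(3^17 - 1)/(3 - 1) = 1·(129140163 - 1)/(2) = 64570081.

64570081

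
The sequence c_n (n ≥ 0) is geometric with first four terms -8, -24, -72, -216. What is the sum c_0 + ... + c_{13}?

Common ratio r = 3.
c_n = (-8)·3^(n-0).
S = (-8)·(3^14 - 1)/(3 - 1) = (-8)·(4782969 - 1)/(2) = -19131872.

-19131872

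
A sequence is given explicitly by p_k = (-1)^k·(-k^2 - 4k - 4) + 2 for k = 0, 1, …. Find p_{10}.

-142

(-1)^10 = 1; -k^2 - 4k - 4 at k=10 is -144; so p_{10} = -142.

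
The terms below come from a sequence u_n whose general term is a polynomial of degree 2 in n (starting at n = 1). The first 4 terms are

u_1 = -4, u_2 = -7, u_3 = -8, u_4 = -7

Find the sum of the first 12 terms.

1st diffs: -3, -1, 1.
2nd diffs: 2, 2 (constant).
Newton forward-difference form: u_n = -4 + (-3)·C(n-1,1) + 2·C(n-1,2).
Continuing: …, -4, 1, 8, 17, …, u_{12} = 73.
Summing n = 1..12 (12 terms) gives 194.

194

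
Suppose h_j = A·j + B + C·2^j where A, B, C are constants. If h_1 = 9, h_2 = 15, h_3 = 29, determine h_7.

The three given values yield: A + B + 2C = 9; 2A + B + 4C = 15; 3A + B + 8C = 29.
Subtracting the first from the second: A + 2C = 6.
Subtracting the second from the third: A + 4C = 14.
Solving: C = 4, A = -2, then B = 3.
So h_j = -2·j + 3 + 4·2^j; at j=7 this is 501.

501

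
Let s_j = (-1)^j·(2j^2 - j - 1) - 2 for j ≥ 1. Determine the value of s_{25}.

-1226

(-1)^25 = -1; 2j^2 - j - 1 at j=25 is 1224; so s_{25} = -1226.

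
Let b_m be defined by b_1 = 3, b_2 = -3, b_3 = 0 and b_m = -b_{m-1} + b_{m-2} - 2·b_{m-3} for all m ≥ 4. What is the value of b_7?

b_4 = -9;  b_5 = 15;  b_6 = -24;  b_7 = 57.

57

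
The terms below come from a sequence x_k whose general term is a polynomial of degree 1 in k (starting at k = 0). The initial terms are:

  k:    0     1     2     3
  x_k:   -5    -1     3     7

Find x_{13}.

47

1st diffs: 4, 4, 4 (constant).
So x_k = 4k - 5.
Evaluating at k = 13 gives x_{13} = 47.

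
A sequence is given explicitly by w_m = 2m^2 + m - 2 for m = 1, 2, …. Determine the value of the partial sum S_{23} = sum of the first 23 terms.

8878

Over m = 1..23: Σm = 276, Σm² = 4324.
Total = (2)·4324 + (1)·276 + (-2)·23 = 8878.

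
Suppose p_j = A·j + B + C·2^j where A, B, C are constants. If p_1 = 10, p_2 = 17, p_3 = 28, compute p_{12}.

Write the equations: A + B + 2C = 10; 2A + B + 4C = 17; 3A + B + 8C = 28.
Subtracting the first from the second: A + 2C = 7.
Subtracting the second from the third: A + 4C = 11.
Solving: C = 2, A = 3, then B = 3.
So p_j = 3·j + 3 + 2·2^j; at j=12 this is 8231.

8231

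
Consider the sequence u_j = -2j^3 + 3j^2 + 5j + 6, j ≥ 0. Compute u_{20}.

u_{20} = -2·20^3 + 3·20^2 + 5·20 + 6 = -14694.

-14694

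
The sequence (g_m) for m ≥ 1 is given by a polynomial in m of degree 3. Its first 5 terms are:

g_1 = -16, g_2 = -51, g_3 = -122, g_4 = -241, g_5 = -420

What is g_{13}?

-5452

1st diffs: -35, -71, -119, -179.
2nd diffs: -36, -48, -60.
3rd diffs: -12, -12 (constant).
So g_m = -2m^3 - 6m^2 - 3m - 5.
Evaluating at m = 13 gives g_{13} = -5452.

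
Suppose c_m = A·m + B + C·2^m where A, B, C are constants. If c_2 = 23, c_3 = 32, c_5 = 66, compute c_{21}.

The three given values yield: 2A + B + 4C = 23; 3A + B + 8C = 32; 5A + B + 32C = 66.
Subtracting the first from the second: A + 4C = 9.
Subtracting the second from the third: 2A + 24C = 34.
Solving: C = 1, A = 5, then B = 9.
So c_m = 5·m + 9 + 1·2^m; at m=21 this is 2097266.

2097266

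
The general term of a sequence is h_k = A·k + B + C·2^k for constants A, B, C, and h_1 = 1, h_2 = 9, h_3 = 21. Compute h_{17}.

At k = 1, 2, 3: A + B + 2C = 1; 2A + B + 4C = 9; 3A + B + 8C = 21.
Subtracting the first from the second: A + 2C = 8.
Subtracting the second from the third: A + 4C = 12.
Solving: C = 2, A = 4, then B = -7.
Therefore h_{17} = 68 + (-7) + 2·131072 = 262205.

262205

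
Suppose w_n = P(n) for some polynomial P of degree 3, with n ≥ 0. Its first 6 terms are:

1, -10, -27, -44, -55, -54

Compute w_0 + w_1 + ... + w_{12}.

1729

1st diffs: -11, -17, -17, -11, 1.
2nd diffs: -6, 0, 6, 12.
3rd diffs: 6, 6, 6 (constant).
Newton forward-difference form: w_n = 1 + (-11)·C(n,1) + (-6)·C(n,2) + 6·C(n,3).
Continuing: …, -35, 8, 81, 190, …, w_{12} = 793.
Summing n = 0..12 (13 terms) gives 1729.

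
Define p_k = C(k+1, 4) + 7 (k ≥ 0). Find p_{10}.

337

C(11, 4) = 330, so p_{10} = 337.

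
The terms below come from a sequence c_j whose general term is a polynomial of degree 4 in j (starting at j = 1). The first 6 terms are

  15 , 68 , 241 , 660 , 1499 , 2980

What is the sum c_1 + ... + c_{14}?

1st diffs: 53, 173, 419, 839, 1481.
2nd diffs: 120, 246, 420, 642.
3rd diffs: 126, 174, 222.
4th diffs: 48, 48 (constant).
Newton forward-difference form: c_j = 15 + 53·C(j-1,1) + 120·C(j-1,2) + 126·C(j-1,3) + 48·C(j-1,4).
Continuing: …, 5373, 8996, 14215, 21444, …, c_{14} = 80420.
Summing j = 1..14 (14 terms) gives 270935.

270935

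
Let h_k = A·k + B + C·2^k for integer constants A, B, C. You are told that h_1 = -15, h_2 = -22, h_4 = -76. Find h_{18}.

At k = 1, 2, 4: A + B + 2C = -15; 2A + B + 4C = -22; 4A + B + 16C = -76.
Subtracting the first from the second: A + 2C = -7.
Subtracting the second from the third: 2A + 12C = -54.
Solving: C = -5, A = 3, then B = -8.
Hence h_{18} = 3·18 + (-8) + (-5)·262144 = -1310674.

-1310674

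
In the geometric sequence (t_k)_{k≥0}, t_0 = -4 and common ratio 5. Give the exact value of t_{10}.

t_k = (-4)·5^(k-0).
t_{10} = (-4)·5^10 = -39062500.

-39062500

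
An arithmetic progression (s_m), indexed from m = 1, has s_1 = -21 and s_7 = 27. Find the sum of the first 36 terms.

4284

Common difference d = (27 - (-21)) / (7 - 1) = 8.
s_m = -21 + (m - 1)·8.
s_{36} = 259; S = 36·(-21 + 259)/2 = 4284.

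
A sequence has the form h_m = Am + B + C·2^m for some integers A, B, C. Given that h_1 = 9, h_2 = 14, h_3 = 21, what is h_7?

Write the equations: A + B + 2C = 9; 2A + B + 4C = 14; 3A + B + 8C = 21.
Subtracting the first from the second: A + 2C = 5.
Subtracting the second from the third: A + 4C = 7.
Solving: C = 1, A = 3, then B = 4.
So h_m = 3·m + 4 + 1·2^m; at m=7 this is 153.

153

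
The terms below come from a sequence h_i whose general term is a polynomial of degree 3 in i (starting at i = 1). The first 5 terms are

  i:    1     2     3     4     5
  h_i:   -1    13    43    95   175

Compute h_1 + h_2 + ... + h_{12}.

1st diffs: 14, 30, 52, 80.
2nd diffs: 16, 22, 28.
3rd diffs: 6, 6 (constant).
So h_i = i^3 + 2i^2 + i - 5.
Continuing: …, 289, 443, 643, 895, …, h_{12} = 2023.
Summing i = 1..12 (12 terms) gives 7402.

7402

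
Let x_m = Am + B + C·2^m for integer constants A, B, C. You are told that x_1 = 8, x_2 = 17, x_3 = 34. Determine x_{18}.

Plug in m = 1, 2, 3: A + B + 2C = 8; 2A + B + 4C = 17; 3A + B + 8C = 34.
Subtracting the first from the second: A + 2C = 9.
Subtracting the second from the third: A + 4C = 17.
Solving: C = 4, A = 1, then B = -1.
So x_m = 1·m + (-1) + 4·2^m; at m=18 this is 1048593.

1048593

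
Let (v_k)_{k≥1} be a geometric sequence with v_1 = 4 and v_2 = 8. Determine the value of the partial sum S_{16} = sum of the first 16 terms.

262140

Common ratio r = 2.
v_k = 4·2^(k-1).
S = 4·(2^16 - 1)/(2 - 1) = 4·(65536 - 1)/(1) = 262140.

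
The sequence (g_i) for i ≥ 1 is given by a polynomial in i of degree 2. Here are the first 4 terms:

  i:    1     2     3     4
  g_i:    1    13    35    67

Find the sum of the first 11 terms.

2321

1st diffs: 12, 22, 32.
2nd diffs: 10, 10 (constant).
Newton forward-difference form: g_i = 1 + 12·C(i-1,1) + 10·C(i-1,2).
Continuing: …, 109, 161, 223, 295, …, g_{11} = 571.
Summing i = 1..11 (11 terms) gives 2321.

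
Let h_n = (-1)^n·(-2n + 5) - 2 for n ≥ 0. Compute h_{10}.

(-1)^10 = 1; -2n + 5 at n=10 is -15; so h_{10} = -17.

-17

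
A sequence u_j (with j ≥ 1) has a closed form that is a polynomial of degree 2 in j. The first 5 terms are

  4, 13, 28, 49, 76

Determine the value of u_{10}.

1st diffs: 9, 15, 21, 27.
2nd diffs: 6, 6, 6 (constant).
Newton forward-difference form: u_j = 4 + 9·C(j-1,1) + 6·C(j-1,2).
At j = 10: j-1 = 9, so u_{10} = 4 + 81 + 216 = 301.

301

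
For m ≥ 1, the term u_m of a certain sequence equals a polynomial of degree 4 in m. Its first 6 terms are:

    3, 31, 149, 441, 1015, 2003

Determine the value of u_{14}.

1st diffs: 28, 118, 292, 574, 988.
2nd diffs: 90, 174, 282, 414.
3rd diffs: 84, 108, 132.
4th diffs: 24, 24 (constant).
Newton forward-difference form: u_m = 3 + 28·C(m-1,1) + 90·C(m-1,2) + 84·C(m-1,3) + 24·C(m-1,4).
At m = 14: m-1 = 13, so u_{14} = 3 + 364 + 7020 + 24024 + 17160 = 48571.

48571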